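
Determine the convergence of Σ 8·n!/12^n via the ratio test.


aₙ = 8·n!/12^n
a_{n+1}/aₙ = (n+1)!/12^(n+1) × 12^n/n!  (constant 8 cancels)
= (n+1)/12
L = lim(n→∞) (n+1)/12 = ∞
L > 1 → series DIVERGES

Diverges (ratio test: L = ∞ > 1)


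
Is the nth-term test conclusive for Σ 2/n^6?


lim(n→∞) 2/n^6 = 0
lim aₙ = 0 → nth-term test is INCONCLUSIVE
(Need other tests; this is actually a convergent p-series with p=6 > 1)

Inconclusive (lim aₙ = 0; need another test)


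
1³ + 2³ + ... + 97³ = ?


n(n+1)/2 = 97×98/2 = 4753
Σk³ = 4753² = 22591009

Σk³ = 22591009


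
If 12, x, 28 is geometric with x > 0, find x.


GM = √(12×28) = √336 = 18.3303

GM = 18.3303


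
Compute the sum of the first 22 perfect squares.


n = 22
n(n+1)(2n+1)/6 = 22×23×45/6
= 22770/6 = 3795

Σk² = 3795


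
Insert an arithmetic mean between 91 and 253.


AM = (91 + 253)/2 = 344/2 = 172

AM = 172


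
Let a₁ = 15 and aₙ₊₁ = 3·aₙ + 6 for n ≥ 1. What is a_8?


Computing step by step:
a_1 = 15
a_2 = 51
a_3 = 159
a_4 = 483
a_5 = 1455
a_6 = 4371
a_7 = 13119
a_8 = 39363


a_8 = 39363


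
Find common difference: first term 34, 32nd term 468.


d = (aₙ - a₁)/(n-1)
= (468 - 34)/(32-1)
= 434/31 = 14

d = 14


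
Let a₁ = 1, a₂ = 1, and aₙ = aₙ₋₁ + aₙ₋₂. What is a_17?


Computing iteratively: 1, 1, 2, 3, 5, 8, 13, 21, 34, 55, 89, 144, ...
a_17 = 1597

a_17 = 1597


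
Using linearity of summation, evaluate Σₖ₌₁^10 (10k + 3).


Σ(10k+3) = 10·Σk + 3·n
= 10·55 + 3·10
= 550 + 30 = 580

Σ = 580


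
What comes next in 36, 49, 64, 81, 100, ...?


Pattern: perfect squares: n²
Terms: 36, 49, 64, 81, 100
Next term = 121

Next term = 121


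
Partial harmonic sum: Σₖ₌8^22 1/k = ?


Σₖ₌8^22 1/k = 1/8 + 1/9 + 1/10 + ... + 1/22
= 28399557/25865840
≈ 1.098

Sum = 28399557/25865840 ≈ 1.098


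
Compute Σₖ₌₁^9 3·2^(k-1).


Sₙ = 3×(2^9 - 1)/(2 - 1)
= 3×(512 - 1)/1
= 3×511/1
= 1533

S_9 = 1533


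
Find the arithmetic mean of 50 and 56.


AM = (50 + 56)/2 = 106/2 = 53

AM = 53


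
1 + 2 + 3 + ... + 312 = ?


n(n+1)/2 = 312×313/2 = 97656/2 = 48828

Σk = 48828


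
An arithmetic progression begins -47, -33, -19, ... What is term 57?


aₙ = a₁ + (n-1)d
= -47 + (57-1)×14
= -47 + 784
= 737

a_57 = 737


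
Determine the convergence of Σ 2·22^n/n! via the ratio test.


aₙ = 2·22^n/n!
a_{n+1}/aₙ = 22^(n+1)/(n+1)! × n!/22^n  (constant 2 cancels)
= 22/(n+1)
L = lim(n→∞) 22/(n+1) = 0
L < 1 → series CONVERGES

Converges (ratio test: L = 0 < 1)


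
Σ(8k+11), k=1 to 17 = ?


Σ(8k+11) = 8·Σk + 11·n
= 8·153 + 11·17
= 1224 + 187 = 1411

Σ = 1411


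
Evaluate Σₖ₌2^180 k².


Σₖ₌2^180 k² = Σₖ₌₁^180 k² − Σₖ₌₁^1 k²
= 180·181·361/6 − 1·2·3/6
= 1960230 − 1 = 1960229

Σk² = 1960229


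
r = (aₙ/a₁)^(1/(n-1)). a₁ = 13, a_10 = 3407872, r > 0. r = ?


r^(n-1) = aₙ/a₁
r^9 = 3407872/13 = 262144
r = 262144^(1/9)
= 4

r = 4


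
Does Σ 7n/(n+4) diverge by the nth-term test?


lim(n→∞) 7n/(n+4) = 7/1 = 7  (divide numerator and denominator by n)
lim aₙ = 7 ≠ 0 → series DIVERGES

Diverges (lim aₙ = 7 ≠ 0)


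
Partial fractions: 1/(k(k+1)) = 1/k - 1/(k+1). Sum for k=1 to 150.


1/(k(k+1)) = 1/k - 1/(k+1) (partial fractions)
Telescoping: Σ = 1 - 1/151 = 150/151

Sum = 150/151


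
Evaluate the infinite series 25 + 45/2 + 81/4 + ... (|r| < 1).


S∞ = a₁/(1-r) = 25/(1 - 9/10)
= 25/(1/10)
= 250

S∞ = 250


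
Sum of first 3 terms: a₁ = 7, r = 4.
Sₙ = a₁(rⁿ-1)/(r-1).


Sₙ = 7×(4^3 - 1)/(4 - 1)
= 7×(64 - 1)/3
= 7×63/3
= 147

S_3 = 147


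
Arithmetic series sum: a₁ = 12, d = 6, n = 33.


aₙ = 12 + (33-1)×6 = 204
Sₙ = n(a₁+aₙ)/2 = 33×(12+204)/2
= 33×216/2 = 3564

S_33 = 3564


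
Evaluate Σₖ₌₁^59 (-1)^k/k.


S = -1 + 1/2 - 1/3 + 1/4 - 1/5 + 1/6 - 1/7 + 1/8 ± ...
= -0.7015
(Full series converges to -ln(2) ≈ -0.6931)

S_59 = -0.7015


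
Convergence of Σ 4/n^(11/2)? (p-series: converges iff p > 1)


p-series test: Σ c/n^p converges if p > 1, diverges if p ≤ 1 (constant c > 0 doesn't affect convergence).
p = 11/2
11/2 > 1 → CONVERGES

Converges (p = 11/2 > 1)


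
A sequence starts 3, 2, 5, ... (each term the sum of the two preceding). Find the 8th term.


Computing iteratively: 3, 2, 5, 7, 12, 19, 31, 50
a_8 = 50

a_8 = 50


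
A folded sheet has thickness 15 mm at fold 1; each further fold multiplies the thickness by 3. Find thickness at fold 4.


aₙ = a₁·r^(n-1)
= 15×3^3
= 15×27
= 405

a_4 = 405


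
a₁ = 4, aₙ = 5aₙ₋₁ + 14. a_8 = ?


Computing step by step:
a_1 = 4
a_2 = 34
a_3 = 184
a_4 = 934
a_5 = 4684
a_6 = 23434
a_7 = 117184
a_8 = 585934


a_8 = 585934


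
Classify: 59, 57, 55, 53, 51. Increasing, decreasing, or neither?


Differences: -2, -2, -2, -2
All differences < 0 → strictly DECREASING

Monotonically decreasing


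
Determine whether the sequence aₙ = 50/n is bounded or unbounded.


a₁ = 50, a₂ = 50/2, a₃ = 50/3, ...
0 < aₙ ≤ 50 for all n ≥ 1
Lower bound: 0, Upper bound: 50
The sequence IS bounded

Bounded (0 < aₙ ≤ 50)


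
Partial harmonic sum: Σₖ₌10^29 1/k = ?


Σₖ₌10^29 1/k = 1/10 + 1/11 + 1/12 + ... + 1/29
= 2638126077577/2329089562800
≈ 1.1327

Sum = 2638126077577/2329089562800 ≈ 1.1327


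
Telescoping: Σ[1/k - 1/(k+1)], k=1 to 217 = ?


Telescoping: adjacent terms cancel.
= 1/1 - 1/218
= 1 - 1/218 = 217/218

Sum = 217/218


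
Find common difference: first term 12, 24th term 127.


d = (aₙ - a₁)/(n-1)
= (127 - 12)/(24-1)
= 115/23 = 5

d = 5


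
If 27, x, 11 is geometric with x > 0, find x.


GM = √(27×11) = √297 = 17.2337

GM = 17.2337


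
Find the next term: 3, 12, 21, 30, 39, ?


Pattern: arithmetic (d=9)
Terms: 3, 12, 21, 30, 39
Next term = 48

Next term = 48


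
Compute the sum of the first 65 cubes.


n(n+1)/2 = 65×66/2 = 2145
Σk³ = 2145² = 4601025

Σk³ = 4601025


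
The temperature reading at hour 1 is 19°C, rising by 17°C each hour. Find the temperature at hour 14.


aₙ = a₁ + (n-1)d
= 19 + (14-1)×17
= 19 + 221
= 240

a_14 = 240


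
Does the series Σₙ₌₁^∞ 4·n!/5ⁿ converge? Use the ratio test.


aₙ = 4·n!/5^n
a_{n+1}/aₙ = (n+1)!/5^(n+1) × 5^n/n!  (constant 4 cancels)
= (n+1)/5
L = lim(n→∞) (n+1)/5 = ∞
L > 1 → series DIVERGES

Diverges (ratio test: L = ∞ > 1)


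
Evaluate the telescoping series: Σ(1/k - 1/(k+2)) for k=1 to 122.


Telescoping with gap 2: two head and two tail terms survive.
= (1 + 1/2) - (1/123 + 1/124)
= 3/2 - 1/123 - 1/124 = 22631/15252

Sum = 22631/15252


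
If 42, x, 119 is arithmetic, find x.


AM = (42 + 119)/2 = 161/2 = 80.5

AM = 80.5


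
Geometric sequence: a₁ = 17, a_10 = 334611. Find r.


r^(n-1) = aₙ/a₁
r^9 = 334611/17 = 19683
r = 19683^(1/9)
= 3

r = 3


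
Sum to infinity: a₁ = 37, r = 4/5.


S∞ = a₁/(1-r) = 37/(1 - 4/5)
= 37/(1/5)
= 185

S∞ = 185


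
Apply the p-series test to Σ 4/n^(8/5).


p-series test: Σ c/n^p converges if p > 1, diverges if p ≤ 1 (constant c > 0 doesn't affect convergence).
p = 8/5
8/5 > 1 → CONVERGES

Converges (p = 8/5 > 1)


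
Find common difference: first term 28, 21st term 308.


d = (aₙ - a₁)/(n-1)
= (308 - 28)/(21-1)
= 280/20 = 14

d = 14


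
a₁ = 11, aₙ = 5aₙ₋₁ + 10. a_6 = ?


Computing step by step:
a_1 = 11
a_2 = 65
a_3 = 335
a_4 = 1685
a_5 = 8435
a_6 = 42185


a_6 = 42185


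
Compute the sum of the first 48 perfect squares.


n = 48
n(n+1)(2n+1)/6 = 48×49×97/6
= 228144/6 = 38024

Σk² = 38024


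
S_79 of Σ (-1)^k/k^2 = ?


S = -1 + 1/4 - 1/9 + 1/16 - 1/25 + 1/36 - 1/49 + 1/64 ± ...
= -0.8225
(Full series converges to -π²/12 ≈ -0.8225)

S_79 = -0.8225


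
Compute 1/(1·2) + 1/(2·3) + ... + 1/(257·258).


1/(k(k+1)) = 1/k - 1/(k+1) (partial fractions)
Telescoping: Σ = 1 - 1/258 = 257/258

Sum = 257/258


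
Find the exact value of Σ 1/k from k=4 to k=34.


Σₖ₌4^34 1/k = 1/4 + 1/5 + 1/6 + ... + 1/34
= 29994937019149/13127595717600
≈ 2.2849

Sum = 29994937019149/13127595717600 ≈ 2.2849


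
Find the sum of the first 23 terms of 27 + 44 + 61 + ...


aₙ = 27 + (23-1)×17 = 401
Sₙ = n(a₁+aₙ)/2 = 23×(27+401)/2
= 23×428/2 = 4922

S_23 = 4922


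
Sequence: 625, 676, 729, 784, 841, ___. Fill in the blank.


Pattern: perfect squares: n²
Terms: 625, 676, 729, 784, 841
Next term = 900

Next term = 900


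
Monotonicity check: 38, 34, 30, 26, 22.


Differences: -4, -4, -4, -4
All differences < 0 → strictly DECREASING

Monotonically decreasing


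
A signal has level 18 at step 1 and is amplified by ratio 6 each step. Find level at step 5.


aₙ = a₁·r^(n-1)
= 18×6^4
= 18×1296
= 23328

a_5 = 23328


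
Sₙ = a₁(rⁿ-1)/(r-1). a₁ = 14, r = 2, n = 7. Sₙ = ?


Sₙ = 14×(2^7 - 1)/(2 - 1)
= 14×(128 - 1)/1
= 14×127/1
= 1778

S_7 = 1778


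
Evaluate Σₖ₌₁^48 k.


n(n+1)/2 = 48×49/2 = 2352/2 = 1176

Σk = 1176


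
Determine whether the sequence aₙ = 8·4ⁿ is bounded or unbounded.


aₙ = 8·4ⁿ → as n→∞, aₙ→∞ (since base 4 > 1)
No finite upper bound exists
The sequence is UNBOUNDED

Unbounded (aₙ → ∞ as n → ∞)


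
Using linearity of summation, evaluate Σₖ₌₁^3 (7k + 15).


Σ(7k+15) = 7·Σk + 15·n
= 7·6 + 15·3
= 42 + 45 = 87

Σ = 87


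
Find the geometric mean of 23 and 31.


GM = √(23×31) = √713 = 26.7021

GM = 26.7021


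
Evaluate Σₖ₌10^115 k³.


Σₖ₌10^115 k³ = [115·116/2]² − [9·10/2]²
= 44488900 − 2025 = 44486875

Σk³ = 44486875


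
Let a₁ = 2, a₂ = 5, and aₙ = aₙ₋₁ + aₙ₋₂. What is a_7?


Computing iteratively: 2, 5, 7, 12, 19, 31, 50
a_7 = 50

a_7 = 50


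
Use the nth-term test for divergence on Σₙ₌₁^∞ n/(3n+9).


lim(n→∞) n/(3n+9) = 1/3 = 1/3  (divide numerator and denominator by n)
lim aₙ = 1/3 ≠ 0 → series DIVERGES

Diverges (lim aₙ = 1/3 ≠ 0)


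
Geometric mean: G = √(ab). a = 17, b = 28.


GM = √(17×28) = √476 = 21.8174

GM = 21.8174


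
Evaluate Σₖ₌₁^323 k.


n(n+1)/2 = 323×324/2 = 104652/2 = 52326

Σk = 52326


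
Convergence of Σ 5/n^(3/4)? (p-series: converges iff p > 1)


p-series test: Σ c/n^p converges if p > 1, diverges if p ≤ 1 (constant c > 0 doesn't affect convergence).
p = 3/4
3/4 ≤ 1 → DIVERGES

Diverges (p = 3/4 ≤ 1)


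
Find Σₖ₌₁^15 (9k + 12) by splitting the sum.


Σ(9k+12) = 9·Σk + 12·n
= 9·120 + 12·15
= 1080 + 180 = 1260

Σ = 1260


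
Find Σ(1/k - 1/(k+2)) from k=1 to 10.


Telescoping with gap 2: two head and two tail terms survive.
= (1 + 1/2) - (1/11 + 1/12)
= 3/2 - 1/11 - 1/12 = 175/132

Sum = 175/132


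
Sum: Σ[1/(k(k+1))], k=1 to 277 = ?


1/(k(k+1)) = 1/k - 1/(k+1) (partial fractions)
Telescoping: Σ = 1 - 1/278 = 277/278

Sum = 277/278


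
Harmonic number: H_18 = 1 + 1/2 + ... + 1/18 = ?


H_18 = 1/1 + 1/2 + 1/3 + ... + 1/18
= 14274301/4084080
≈ 3.4951

H_18 = 14274301/4084080 ≈ 3.4951


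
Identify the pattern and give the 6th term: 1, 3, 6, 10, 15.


Pattern: triangular numbers: n(n+1)/2
Terms: 1, 3, 6, 10, 15
Next term = 21

Next term = 21


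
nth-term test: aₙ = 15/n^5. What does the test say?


lim(n→∞) 15/n^5 = 0
lim aₙ = 0 → nth-term test is INCONCLUSIVE
(Need other tests; this is actually a convergent p-series with p=5 > 1)

Inconclusive (lim aₙ = 0; need another test)


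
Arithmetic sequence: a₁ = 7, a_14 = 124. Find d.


d = (aₙ - a₁)/(n-1)
= (124 - 7)/(14-1)
= 117/13 = 9

d = 9


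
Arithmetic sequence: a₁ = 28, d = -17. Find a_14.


aₙ = a₁ + (n-1)d
= 28 + (14-1)×-17
= 28 - 221
= -193

a_14 = -193


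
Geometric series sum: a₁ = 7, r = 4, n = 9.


Sₙ = 7×(4^9 - 1)/(4 - 1)
= 7×(262144 - 1)/3
= 7×262143/3
= 611667

S_9 = 611667


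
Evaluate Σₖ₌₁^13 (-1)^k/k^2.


S = -1 + 1/4 - 1/9 + 1/16 - 1/25 + 1/36 - 1/49 + 1/64 ± ...
= -0.8252
(Full series converges to -π²/12 ≈ -0.8225)

S_13 = -0.8252


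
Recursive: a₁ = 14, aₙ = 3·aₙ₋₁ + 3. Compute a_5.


Computing step by step:
a_1 = 14
a_2 = 45
a_3 = 138
a_4 = 417
a_5 = 1254


a_5 = 1254


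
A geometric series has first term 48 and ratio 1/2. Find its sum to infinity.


S∞ = a₁/(1-r) = 48/(1 - 1/2)
= 48/(1/2)
= 96

S∞ = 96


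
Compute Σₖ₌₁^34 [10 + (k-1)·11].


aₙ = 10 + (34-1)×11 = 373
Sₙ = n(a₁+aₙ)/2 = 34×(10+373)/2
= 34×383/2 = 6511

S_34 = 6511


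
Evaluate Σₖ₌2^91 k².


Σₖ₌2^91 k² = Σₖ₌₁^91 k² − Σₖ₌₁^1 k²
= 91·92·183/6 − 1·2·3/6
= 255346 − 1 = 255345

Σk² = 255345


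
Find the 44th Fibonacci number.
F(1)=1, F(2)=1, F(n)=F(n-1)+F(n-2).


Fibonacci sequence: 1, 1, 2, 3, 5, 8, 13, 21, 34, 55, 89, ...
F(44) = 701408733

F(44) = 701408733


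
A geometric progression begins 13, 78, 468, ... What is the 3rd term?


aₙ = a₁·r^(n-1)
= 13×6^2
= 13×36
= 468

a_3 = 468


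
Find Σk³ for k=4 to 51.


Σₖ₌4^51 k³ = [51·52/2]² − [3·4/2]²
= 1758276 − 36 = 1758240

Σk³ = 1758240


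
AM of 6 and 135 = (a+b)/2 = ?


AM = (6 + 135)/2 = 141/2 = 70.5

AM = 70.5


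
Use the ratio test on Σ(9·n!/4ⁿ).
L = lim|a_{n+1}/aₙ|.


aₙ = 9·n!/4^n
a_{n+1}/aₙ = (n+1)!/4^(n+1) × 4^n/n!  (constant 9 cancels)
= (n+1)/4
L = lim(n→∞) (n+1)/4 = ∞
L > 1 → series DIVERGES

Diverges (ratio test: L = ∞ > 1)


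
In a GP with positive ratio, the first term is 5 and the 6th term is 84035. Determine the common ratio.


r^(n-1) = aₙ/a₁
r^5 = 84035/5 = 16807
r = 16807^(1/5)
= 7

r = 7


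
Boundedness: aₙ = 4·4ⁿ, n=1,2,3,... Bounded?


aₙ = 4·4ⁿ → as n→∞, aₙ→∞ (since base 4 > 1)
No finite upper bound exists
The sequence is UNBOUNDED

Unbounded (aₙ → ∞ as n → ∞)


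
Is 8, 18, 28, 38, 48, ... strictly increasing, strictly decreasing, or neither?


Differences: 10, 10, 10, 10
All differences > 0 → strictly INCREASING

Monotonically increasing


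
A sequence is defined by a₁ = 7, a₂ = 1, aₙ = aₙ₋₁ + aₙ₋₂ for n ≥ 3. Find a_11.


Computing iteratively: 7, 1, 8, 9, 17, 26, 43, 69, 112, 181, 293
a_11 = 293

a_11 = 293


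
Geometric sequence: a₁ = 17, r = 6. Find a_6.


aₙ = a₁·r^(n-1)
= 17×6^5
= 17×7776
= 132192

a_6 = 132192


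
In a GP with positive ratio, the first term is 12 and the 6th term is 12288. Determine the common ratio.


r^(n-1) = aₙ/a₁
r^5 = 12288/12 = 1024
r = 1024^(1/5)
= 4

r = 4


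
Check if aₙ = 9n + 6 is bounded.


aₙ = 9n + 6 → as n→∞, aₙ→∞
No finite upper bound exists
The sequence is UNBOUNDED

Unbounded (aₙ → ∞ as n → ∞)


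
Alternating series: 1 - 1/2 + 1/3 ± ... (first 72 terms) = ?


S = 1 - 1/2 + 1/3 - 1/4 + 1/5 - 1/6 + 1/7 - 1/8 ± ...
= 0.6863
(Full series converges to +ln(2) ≈ +0.6931)

S_72 = 0.6863


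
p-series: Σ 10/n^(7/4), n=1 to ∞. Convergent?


p-series test: Σ c/n^p converges if p > 1, diverges if p ≤ 1 (constant c > 0 doesn't affect convergence).
p = 7/4
7/4 > 1 → CONVERGES

Converges (p = 7/4 > 1)


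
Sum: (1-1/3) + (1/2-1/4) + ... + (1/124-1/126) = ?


Telescoping with gap 2: two head and two tail terms survive.
= (1 + 1/2) - (1/125 + 1/126)
= 3/2 - 1/125 - 1/126 = 11687/7875

Sum = 11687/7875


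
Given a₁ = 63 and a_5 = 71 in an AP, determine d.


d = (aₙ - a₁)/(n-1)
= (71 - 63)/(5-1)
= 8/4 = 2

d = 2


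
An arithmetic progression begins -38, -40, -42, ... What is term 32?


aₙ = a₁ + (n-1)d
= -38 + (32-1)×-2
= -38 - 62
= -100

a_32 = -100


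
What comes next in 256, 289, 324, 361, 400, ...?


Pattern: perfect squares: n²
Terms: 256, 289, 324, 361, 400
Next term = 441

Next term = 441


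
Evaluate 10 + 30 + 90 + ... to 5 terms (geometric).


Sₙ = 10×(3^5 - 1)/(3 - 1)
= 10×(243 - 1)/2
= 10×242/2
= 1210

S_5 = 1210


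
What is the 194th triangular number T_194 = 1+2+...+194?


n(n+1)/2 = 194×195/2 = 37830/2 = 18915

Σk = 18915


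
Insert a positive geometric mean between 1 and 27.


GM = √(1×27) = √27 = 5.1962

GM = 5.1962


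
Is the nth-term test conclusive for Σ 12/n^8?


lim(n→∞) 12/n^8 = 0
lim aₙ = 0 → nth-term test is INCONCLUSIVE
(Need other tests; this is actually a convergent p-series with p=8 > 1)

Inconclusive (lim aₙ = 0; need another test)


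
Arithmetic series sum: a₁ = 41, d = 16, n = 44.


aₙ = 41 + (44-1)×16 = 729
Sₙ = n(a₁+aₙ)/2 = 44×(41+729)/2
= 44×770/2 = 16940

S_44 = 16940


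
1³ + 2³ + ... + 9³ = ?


n(n+1)/2 = 9×10/2 = 45
Σk³ = 45² = 2025

Σk³ = 2025


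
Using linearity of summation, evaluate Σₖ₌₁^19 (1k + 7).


Σ(1k+7) = 1·Σk + 7·n
= 1·190 + 7·19
= 190 + 133 = 323

Σ = 323


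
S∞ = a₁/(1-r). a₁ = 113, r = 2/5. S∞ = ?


S∞ = a₁/(1-r) = 113/(1 - 2/5)
= 113/(3/5)
= 565/3

S∞ = 565/3


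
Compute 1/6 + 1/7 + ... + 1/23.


Σₖ₌6^23 1/k = 1/6 + 1/7 + 1/8 + ... + 1/23
= 2589587393/1784742960
≈ 1.451

Sum = 2589587393/1784742960 ≈ 1.451


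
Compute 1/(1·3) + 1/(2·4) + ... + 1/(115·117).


1/(k(k+2)) = (1/2)·(1/k - 1/(k+2)) (partial fractions)
Telescoping: Σ = (1/2)·(1 + 1/2 - 1/116 - 1/117) = 20125/27144

Sum = 20125/27144


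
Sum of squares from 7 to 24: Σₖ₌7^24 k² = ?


Σₖ₌7^24 k² = Σₖ₌₁^24 k² − Σₖ₌₁^6 k²
= 24·25·49/6 − 6·7·13/6
= 4900 − 91 = 4809

Σk² = 4809


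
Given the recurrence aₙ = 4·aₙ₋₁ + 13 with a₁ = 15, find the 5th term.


Computing step by step:
a_1 = 15
a_2 = 73
a_3 = 305
a_4 = 1233
a_5 = 4945


a_5 = 4945


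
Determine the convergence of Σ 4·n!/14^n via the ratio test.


aₙ = 4·n!/14^n
a_{n+1}/aₙ = (n+1)!/14^(n+1) × 14^n/n!  (constant 4 cancels)
= (n+1)/14
L = lim(n→∞) (n+1)/14 = ∞
L > 1 → series DIVERGES

Diverges (ratio test: L = ∞ > 1)


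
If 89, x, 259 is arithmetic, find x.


AM = (89 + 259)/2 = 348/2 = 174

AM = 174


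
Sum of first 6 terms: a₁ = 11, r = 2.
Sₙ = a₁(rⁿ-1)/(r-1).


Sₙ = 11×(2^6 - 1)/(2 - 1)
= 11×(64 - 1)/1
= 11×63/1
= 693

S_6 = 693


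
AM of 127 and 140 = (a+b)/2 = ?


AM = (127 + 140)/2 = 267/2 = 133.5

AM = 133.5


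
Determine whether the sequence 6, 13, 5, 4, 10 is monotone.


Differences: 7, -8, -1, 6
Difference at position 1 is +7 (> 0) but position 2 is -8 (< 0) — sequence both rises and falls
→ NOT monotonic

Not monotonic


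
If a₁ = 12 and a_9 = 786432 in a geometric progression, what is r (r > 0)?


r^(n-1) = aₙ/a₁
r^8 = 786432/12 = 65536
r = 65536^(1/8)
= ±4; taking r > 0 gives r = 4

r = 4


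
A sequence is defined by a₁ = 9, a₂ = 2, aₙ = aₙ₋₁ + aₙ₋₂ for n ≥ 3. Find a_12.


Computing iteratively: 9, 2, 11, 13, 24, 37, 61, 98, 159, 257, 416, 673
a_12 = 673

a_12 = 673


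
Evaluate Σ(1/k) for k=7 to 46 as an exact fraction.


Σₖ₌7^46 1/k = 1/7 + 1/8 + 1/9 + ... + 1/46
= 2646483413479779667/1345655451257488800
≈ 1.9667

Sum = 2646483413479779667/1345655451257488800 ≈ 1.9667


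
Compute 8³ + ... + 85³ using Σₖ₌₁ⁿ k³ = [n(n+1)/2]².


Σₖ₌8^85 k³ = [85·86/2]² − [7·8/2]²
= 13359025 − 784 = 13358241

Σk³ = 13358241


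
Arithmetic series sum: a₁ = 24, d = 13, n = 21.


aₙ = 24 + (21-1)×13 = 284
Sₙ = n(a₁+aₙ)/2 = 21×(24+284)/2
= 21×308/2 = 3234

S_21 = 3234


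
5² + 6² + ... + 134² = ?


Σₖ₌5^134 k² = Σₖ₌₁^134 k² − Σₖ₌₁^4 k²
= 134·135·269/6 − 4·5·9/6
= 811035 − 30 = 811005

Σk² = 811005


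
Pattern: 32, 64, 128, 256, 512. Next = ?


Pattern: powers of 2: 2ⁿ
Terms: 32, 64, 128, 256, 512
Next term = 1024

Next term = 1024


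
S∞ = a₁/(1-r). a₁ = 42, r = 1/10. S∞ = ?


S∞ = a₁/(1-r) = 42/(1 - 1/10)
= 42/(9/10)
= 140/3

S∞ = 140/3


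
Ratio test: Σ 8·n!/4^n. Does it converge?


aₙ = 8·n!/4^n
a_{n+1}/aₙ = (n+1)!/4^(n+1) × 4^n/n!  (constant 8 cancels)
= (n+1)/4
L = lim(n→∞) (n+1)/4 = ∞
L > 1 → series DIVERGES

Diverges (ratio test: L = ∞ > 1)


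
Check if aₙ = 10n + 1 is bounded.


aₙ = 10n + 1 → as n→∞, aₙ→∞
No finite upper bound exists
The sequence is UNBOUNDED

Unbounded (aₙ → ∞ as n → ∞)


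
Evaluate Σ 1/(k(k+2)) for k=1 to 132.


1/(k(k+2)) = (1/2)·(1/k - 1/(k+2)) (partial fractions)
Telescoping: Σ = (1/2)·(1 + 1/2 - 1/133 - 1/134) = 13233/17822

Sum = 13233/17822


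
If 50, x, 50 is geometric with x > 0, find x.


GM = √(50×50) = √2500 = 50

GM = 50


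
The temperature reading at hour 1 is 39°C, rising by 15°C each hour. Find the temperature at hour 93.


aₙ = a₁ + (n-1)d
= 39 + (93-1)×15
= 39 + 1380
= 1419

a_93 = 1419


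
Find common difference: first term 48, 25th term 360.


d = (aₙ - a₁)/(n-1)
= (360 - 48)/(25-1)
= 312/24 = 13

d = 13


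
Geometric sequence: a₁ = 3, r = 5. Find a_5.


aₙ = a₁·r^(n-1)
= 3×5^4
= 3×625
= 1875

a_5 = 1875


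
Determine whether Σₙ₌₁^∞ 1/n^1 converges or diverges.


p-series test: Σ c/n^p converges if p > 1, diverges if p ≤ 1 (constant c > 0 doesn't affect convergence).
p = 1
1 ≤ 1 → DIVERGES

Diverges (p = 1 ≤ 1)


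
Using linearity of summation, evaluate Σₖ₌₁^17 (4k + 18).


Σ(4k+18) = 4·Σk + 18·n
= 4·153 + 18·17
= 612 + 306 = 918

Σ = 918


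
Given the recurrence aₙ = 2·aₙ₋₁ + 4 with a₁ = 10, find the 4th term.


Computing step by step:
a_1 = 10
a_2 = 24
a_3 = 52
a_4 = 108


a_4 = 108


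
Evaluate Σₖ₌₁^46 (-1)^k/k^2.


S = -1 + 1/4 - 1/9 + 1/16 - 1/25 + 1/36 - 1/49 + 1/64 ± ...
= -0.8222
(Full series converges to -π²/12 ≈ -0.8225)

S_46 = -0.8222


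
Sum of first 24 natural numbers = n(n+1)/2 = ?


n(n+1)/2 = 24×25/2 = 600/2 = 300

Σk = 300


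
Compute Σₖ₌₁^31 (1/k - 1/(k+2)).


Telescoping with gap 2: two head and two tail terms survive.
= (1 + 1/2) - (1/32 + 1/33)
= 3/2 - 1/32 - 1/33 = 1519/1056

Sum = 1519/1056


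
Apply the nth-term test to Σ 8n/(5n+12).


lim(n→∞) 8n/(5n+12) = 8/5 = 8/5  (divide numerator and denominator by n)
lim aₙ = 8/5 ≠ 0 → series DIVERGES

Diverges (lim aₙ = 8/5 ≠ 0)


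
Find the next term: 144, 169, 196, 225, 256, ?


Pattern: perfect squares: n²
Terms: 144, 169, 196, 225, 256
Next term = 289

Next term = 289


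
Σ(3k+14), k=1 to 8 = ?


Σ(3k+14) = 3·Σk + 14·n
= 3·36 + 14·8
= 108 + 112 = 220

Σ = 220


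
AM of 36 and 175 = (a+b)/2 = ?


AM = (36 + 175)/2 = 211/2 = 105.5

AM = 105.5


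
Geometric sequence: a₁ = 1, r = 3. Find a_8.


aₙ = a₁·r^(n-1)
= 1×3^7
= 1×2187
= 2187

a_8 = 2187


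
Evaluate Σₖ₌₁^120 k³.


n(n+1)/2 = 120×121/2 = 7260
Σk³ = 7260² = 52707600

Σk³ = 52707600


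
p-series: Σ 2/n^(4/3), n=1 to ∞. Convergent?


p-series test: Σ c/n^p converges if p > 1, diverges if p ≤ 1 (constant c > 0 doesn't affect convergence).
p = 4/3
4/3 > 1 → CONVERGES

Converges (p = 4/3 > 1)


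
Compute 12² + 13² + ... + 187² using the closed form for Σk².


Σₖ₌12^187 k² = Σₖ₌₁^187 k² − Σₖ₌₁^11 k²
= 187·188·375/6 − 11·12·23/6
= 2197250 − 506 = 2196744

Σk² = 2196744


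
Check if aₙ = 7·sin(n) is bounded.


For all n, -1 ≤ sin(n) ≤ 1, so -7 ≤ 7·sin(n) ≤ 7
Lower bound: -7, Upper bound: 7
The sequence IS bounded

Bounded (-7 ≤ aₙ ≤ 7)


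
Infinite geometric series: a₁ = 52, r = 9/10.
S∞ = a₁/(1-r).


S∞ = a₁/(1-r) = 52/(1 - 9/10)
= 52/(1/10)
= 520

S∞ = 520


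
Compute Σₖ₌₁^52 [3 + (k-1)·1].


aₙ = 3 + (52-1)×1 = 54
Sₙ = n(a₁+aₙ)/2 = 52×(3+54)/2
= 52×57/2 = 1482

S_52 = 1482


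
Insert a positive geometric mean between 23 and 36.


GM = √(23×36) = √828 = 28.775

GM = 28.775


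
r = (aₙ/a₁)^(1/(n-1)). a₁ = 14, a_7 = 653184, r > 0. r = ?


r^(n-1) = aₙ/a₁
r^6 = 653184/14 = 46656
r = 46656^(1/6)
= ±6; taking r > 0 gives r = 6

r = 6


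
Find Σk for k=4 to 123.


Σₖ₌4^123 k = Σₖ₌₁^123 k − Σₖ₌₁^3 k
= 123·124/2 − 3·4/2
= 7626 − 6 = 7620

Σk = 7620


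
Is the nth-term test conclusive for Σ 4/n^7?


lim(n→∞) 4/n^7 = 0
lim aₙ = 0 → nth-term test is INCONCLUSIVE
(Need other tests; this is actually a convergent p-series with p=7 > 1)

Inconclusive (lim aₙ = 0; need another test)


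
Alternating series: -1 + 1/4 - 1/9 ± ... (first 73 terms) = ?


S = -1 + 1/4 - 1/9 + 1/16 - 1/25 + 1/36 - 1/49 + 1/64 ± ...
= -0.8226
(Full series converges to -π²/12 ≈ -0.8225)

S_73 = -0.8226


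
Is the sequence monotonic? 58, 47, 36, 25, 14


Differences: -11, -11, -11, -11
All differences < 0 → strictly DECREASING

Monotonically decreasing


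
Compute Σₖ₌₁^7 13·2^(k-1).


Sₙ = 13×(2^7 - 1)/(2 - 1)
= 13×(128 - 1)/1
= 13×127/1
= 1651

S_7 = 1651


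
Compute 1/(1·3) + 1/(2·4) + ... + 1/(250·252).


1/(k(k+2)) = (1/2)·(1/k - 1/(k+2)) (partial fractions)
Telescoping: Σ = (1/2)·(1 + 1/2 - 1/251 - 1/252) = 94375/126504

Sum = 94375/126504


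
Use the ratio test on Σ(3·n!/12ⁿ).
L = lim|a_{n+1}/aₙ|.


aₙ = 3·n!/12^n
a_{n+1}/aₙ = (n+1)!/12^(n+1) × 12^n/n!  (constant 3 cancels)
= (n+1)/12
L = lim(n→∞) (n+1)/12 = ∞
L > 1 → series DIVERGES

Diverges (ratio test: L = ∞ > 1)


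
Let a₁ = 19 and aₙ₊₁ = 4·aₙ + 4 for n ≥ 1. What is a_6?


Computing step by step:
a_1 = 19
a_2 = 80
a_3 = 324
a_4 = 1300
a_5 = 5204
a_6 = 20820


a_6 = 20820


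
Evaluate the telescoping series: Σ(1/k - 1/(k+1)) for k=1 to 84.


Telescoping: adjacent terms cancel.
= 1/1 - 1/85
= 1 - 1/85 = 84/85

Sum = 84/85


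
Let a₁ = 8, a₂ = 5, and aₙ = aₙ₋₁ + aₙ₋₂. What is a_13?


Computing iteratively: 8, 5, 13, 18, 31, 49, 80, 129, 209, 338, 547, 885, ...
a_13 = 1432

a_13 = 1432


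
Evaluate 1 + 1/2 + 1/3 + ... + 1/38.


H_38 = 1/1 + 1/2 + 1/3 + ... + 1/38
= 2053580969474233/485721041551200
≈ 4.2279

H_38 = 2053580969474233/485721041551200 ≈ 4.2279


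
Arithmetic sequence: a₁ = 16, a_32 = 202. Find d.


d = (aₙ - a₁)/(n-1)
= (202 - 16)/(32-1)
= 186/31 = 6

d = 6


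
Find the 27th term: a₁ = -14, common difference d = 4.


aₙ = a₁ + (n-1)d
= -14 + (27-1)×4
= -14 + 104
= 90

a_27 = 90


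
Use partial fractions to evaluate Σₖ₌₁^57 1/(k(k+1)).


1/(k(k+1)) = 1/k - 1/(k+1) (partial fractions)
Telescoping: Σ = 1 - 1/58 = 57/58

Sum = 57/58


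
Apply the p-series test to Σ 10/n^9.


p-series test: Σ c/n^p converges if p > 1, diverges if p ≤ 1 (constant c > 0 doesn't affect convergence).
p = 9
9 > 1 → CONVERGES

Converges (p = 9 > 1)


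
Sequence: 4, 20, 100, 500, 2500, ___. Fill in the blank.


Pattern: geometric (r=5)
Terms: 4, 20, 100, 500, 2500
Next term = 12500

Next term = 12500


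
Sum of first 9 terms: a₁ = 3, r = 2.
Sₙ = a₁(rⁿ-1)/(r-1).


Sₙ = 3×(2^9 - 1)/(2 - 1)
= 3×(512 - 1)/1
= 3×511/1
= 1533

S_9 = 1533


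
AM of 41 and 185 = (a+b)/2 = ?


AM = (41 + 185)/2 = 226/2 = 113

AM = 113


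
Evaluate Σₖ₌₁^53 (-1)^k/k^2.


S = -1 + 1/4 - 1/9 + 1/16 - 1/25 + 1/36 - 1/49 + 1/64 ± ...
= -0.8226
(Full series converges to -π²/12 ≈ -0.8225)

S_53 = -0.8226


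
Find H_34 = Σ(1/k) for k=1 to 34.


H_34 = 1/1 + 1/2 + 1/3 + ... + 1/34
= 54062195834749/13127595717600
≈ 4.1182

H_34 = 54062195834749/13127595717600 ≈ 4.1182


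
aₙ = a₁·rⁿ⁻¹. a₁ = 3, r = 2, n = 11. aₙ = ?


aₙ = a₁·r^(n-1)
= 3×2^10
= 3×1024
= 3072

a_11 = 3072


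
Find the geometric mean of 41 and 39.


GM = √(41×39) = √1599 = 39.9875

GM = 39.9875


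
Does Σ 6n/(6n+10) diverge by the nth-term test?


lim(n→∞) 6n/(6n+10) = 6/6 = 1  (divide numerator and denominator by n)
lim aₙ = 1 ≠ 0 → series DIVERGES

Diverges (lim aₙ = 1 ≠ 0)


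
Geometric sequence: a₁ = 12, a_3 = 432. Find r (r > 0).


r^(n-1) = aₙ/a₁
r^2 = 432/12 = 36
r = 36^(1/2)
= ±6; taking r > 0 gives r = 6

r = 6


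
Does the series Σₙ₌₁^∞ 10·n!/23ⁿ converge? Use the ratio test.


aₙ = 10·n!/23^n
a_{n+1}/aₙ = (n+1)!/23^(n+1) × 23^n/n!  (constant 10 cancels)
= (n+1)/23
L = lim(n→∞) (n+1)/23 = ∞
L > 1 → series DIVERGES

Diverges (ratio test: L = ∞ > 1)


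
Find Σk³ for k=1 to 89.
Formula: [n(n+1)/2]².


n(n+1)/2 = 89×90/2 = 4005
Σk³ = 4005² = 16040025

Σk³ = 16040025


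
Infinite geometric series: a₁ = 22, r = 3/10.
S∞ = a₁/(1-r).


S∞ = a₁/(1-r) = 22/(1 - 3/10)
= 22/(7/10)
= 220/7

S∞ = 220/7


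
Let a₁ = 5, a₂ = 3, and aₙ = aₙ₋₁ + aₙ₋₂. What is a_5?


Computing iteratively: 5, 3, 8, 11, 19
a_5 = 19

a_5 = 19


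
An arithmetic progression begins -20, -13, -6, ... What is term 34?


aₙ = a₁ + (n-1)d
= -20 + (34-1)×7
= -20 + 231
= 211

a_34 = 211


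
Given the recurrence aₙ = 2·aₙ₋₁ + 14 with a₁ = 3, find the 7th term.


Computing step by step:
a_1 = 3
a_2 = 20
a_3 = 54
a_4 = 122
a_5 = 258
a_6 = 530
a_7 = 1074


a_7 = 1074


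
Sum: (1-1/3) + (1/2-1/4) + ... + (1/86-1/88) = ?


Telescoping with gap 2: two head and two tail terms survive.
= (1 + 1/2) - (1/87 + 1/88)
= 3/2 - 1/87 - 1/88 = 11309/7656

Sum = 11309/7656


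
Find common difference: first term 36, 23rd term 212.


d = (aₙ - a₁)/(n-1)
= (212 - 36)/(23-1)
= 176/22 = 8

d = 8


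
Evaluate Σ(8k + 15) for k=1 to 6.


Σ(8k+15) = 8·Σk + 15·n
= 8·21 + 15·6
= 168 + 90 = 258

Σ = 258


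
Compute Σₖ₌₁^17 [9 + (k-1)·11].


aₙ = 9 + (17-1)×11 = 185
Sₙ = n(a₁+aₙ)/2 = 17×(9+185)/2
= 17×194/2 = 1649

S_17 = 1649


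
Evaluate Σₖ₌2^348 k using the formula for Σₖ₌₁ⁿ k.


Σₖ₌2^348 k = Σₖ₌₁^348 k − Σₖ₌₁^1 k
= 348·349/2 − 1·2/2
= 60726 − 1 = 60725

Σk = 60725


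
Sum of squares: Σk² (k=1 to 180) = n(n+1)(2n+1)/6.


n = 180
n(n+1)(2n+1)/6 = 180×181×361/6
= 11761380/6 = 1960230

Σk² = 1960230


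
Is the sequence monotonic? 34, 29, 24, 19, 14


Differences: -5, -5, -5, -5
All differences < 0 → strictly DECREASING

Monotonically decreasing


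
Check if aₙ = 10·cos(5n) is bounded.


For all n, -1 ≤ cos(5n) ≤ 1, so -10 ≤ 10·cos(5n) ≤ 10
Lower bound: -10, Upper bound: 10
The sequence IS bounded

Bounded (-10 ≤ aₙ ≤ 10)


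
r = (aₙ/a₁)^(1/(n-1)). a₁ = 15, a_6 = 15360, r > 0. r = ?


r^(n-1) = aₙ/a₁
r^5 = 15360/15 = 1024
r = 1024^(1/5)
= 4

r = 4


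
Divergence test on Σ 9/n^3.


lim(n→∞) 9/n^3 = 0
lim aₙ = 0 → nth-term test is INCONCLUSIVE
(Need other tests; this is actually a convergent p-series with p=3 > 1)

Inconclusive (lim aₙ = 0; need another test)


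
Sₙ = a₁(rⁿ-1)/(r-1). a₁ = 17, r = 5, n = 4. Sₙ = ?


Sₙ = 17×(5^4 - 1)/(5 - 1)
= 17×(625 - 1)/4
= 17×624/4
= 2652

S_4 = 2652


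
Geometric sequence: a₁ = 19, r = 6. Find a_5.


aₙ = a₁·r^(n-1)
= 19×6^4
= 19×1296
= 24624

a_5 = 24624


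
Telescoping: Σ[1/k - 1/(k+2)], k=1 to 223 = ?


Telescoping with gap 2: two head and two tail terms survive.
= (1 + 1/2) - (1/224 + 1/225)
= 3/2 - 1/224 - 1/225 = 75151/50400

Sum = 75151/50400


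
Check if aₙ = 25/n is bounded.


a₁ = 25, a₂ = 25/2, a₃ = 25/3, ...
0 < aₙ ≤ 25 for all n ≥ 1
Lower bound: 0, Upper bound: 25
The sequence IS bounded

Bounded (0 < aₙ ≤ 25)


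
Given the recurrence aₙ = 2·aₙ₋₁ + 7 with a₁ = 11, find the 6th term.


Computing step by step:
a_1 = 11
a_2 = 29
a_3 = 65
a_4 = 137
a_5 = 281
a_6 = 569


a_6 = 569


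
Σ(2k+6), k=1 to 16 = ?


Σ(2k+6) = 2·Σk + 6·n
= 2·136 + 6·16
= 272 + 96 = 368

Σ = 368


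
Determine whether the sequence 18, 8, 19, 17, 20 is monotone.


Differences: -10, 11, -2, 3
Difference at position 2 is +11 (> 0) but position 1 is -10 (< 0) — sequence both rises and falls
→ NOT monotonic

Not monotonic


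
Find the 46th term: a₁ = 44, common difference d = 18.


aₙ = a₁ + (n-1)d
= 44 + (46-1)×18
= 44 + 810
= 854

a_46 = 854


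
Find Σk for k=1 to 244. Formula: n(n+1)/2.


n(n+1)/2 = 244×245/2 = 59780/2 = 29890

Σk = 29890


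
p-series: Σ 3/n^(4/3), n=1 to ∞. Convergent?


p-series test: Σ c/n^p converges if p > 1, diverges if p ≤ 1 (constant c > 0 doesn't affect convergence).
p = 4/3
4/3 > 1 → CONVERGES

Converges (p = 4/3 > 1)


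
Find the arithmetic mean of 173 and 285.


AM = (173 + 285)/2 = 458/2 = 229

AM = 229


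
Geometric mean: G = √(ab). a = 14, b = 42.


GM = √(14×42) = √588 = 24.2487

GM = 24.2487


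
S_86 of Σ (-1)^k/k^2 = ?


S = -1 + 1/4 - 1/9 + 1/16 - 1/25 + 1/36 - 1/49 + 1/64 ± ...
= -0.8224
(Full series converges to -π²/12 ≈ -0.8225)

S_86 = -0.8224


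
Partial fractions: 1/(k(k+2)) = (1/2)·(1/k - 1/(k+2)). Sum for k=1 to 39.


1/(k(k+2)) = (1/2)·(1/k - 1/(k+2)) (partial fractions)
Telescoping: Σ = (1/2)·(1 + 1/2 - 1/40 - 1/41) = 2379/3280

Sum = 2379/3280


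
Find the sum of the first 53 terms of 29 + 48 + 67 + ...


aₙ = 29 + (53-1)×19 = 1017
Sₙ = n(a₁+aₙ)/2 = 53×(29+1017)/2
= 53×1046/2 = 27719

S_53 = 27719


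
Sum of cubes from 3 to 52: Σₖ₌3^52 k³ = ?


Σₖ₌3^52 k³ = [52·53/2]² − [2·3/2]²
= 1898884 − 9 = 1898875

Σk³ = 1898875


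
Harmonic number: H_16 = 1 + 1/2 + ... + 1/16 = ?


H_16 = 1/1 + 1/2 + 1/3 + ... + 1/16
= 2436559/720720
≈ 3.3807

H_16 = 2436559/720720 ≈ 3.3807


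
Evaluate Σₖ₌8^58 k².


Σₖ₌8^58 k² = Σₖ₌₁^58 k² − Σₖ₌₁^7 k²
= 58·59·117/6 − 7·8·15/6
= 66729 − 140 = 66589

Σk² = 66589


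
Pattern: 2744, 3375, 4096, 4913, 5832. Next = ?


Pattern: perfect cubes: n³
Terms: 2744, 3375, 4096, 4913, 5832
Next term = 6859

Next term = 6859


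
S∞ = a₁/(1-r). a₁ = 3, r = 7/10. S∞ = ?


S∞ = a₁/(1-r) = 3/(1 - 7/10)
= 3/(3/10)
= 10

S∞ = 10


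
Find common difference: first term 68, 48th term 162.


d = (aₙ - a₁)/(n-1)
= (162 - 68)/(48-1)
= 94/47 = 2

d = 2


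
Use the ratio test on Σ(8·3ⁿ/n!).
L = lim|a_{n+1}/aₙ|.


aₙ = 8·3^n/n!
a_{n+1}/aₙ = 3^(n+1)/(n+1)! × n!/3^n  (constant 8 cancels)
= 3/(n+1)
L = lim(n→∞) 3/(n+1) = 0
L < 1 → series CONVERGES

Converges (ratio test: L = 0 < 1)


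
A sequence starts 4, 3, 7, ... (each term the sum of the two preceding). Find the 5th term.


Computing iteratively: 4, 3, 7, 10, 17
a_5 = 17

a_5 = 17


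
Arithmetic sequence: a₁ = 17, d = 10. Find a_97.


aₙ = a₁ + (n-1)d
= 17 + (97-1)×10
= 17 + 960
= 977

a_97 = 977


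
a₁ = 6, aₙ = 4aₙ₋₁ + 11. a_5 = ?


Computing step by step:
a_1 = 6
a_2 = 35
a_3 = 151
a_4 = 615
a_5 = 2471


a_5 = 2471


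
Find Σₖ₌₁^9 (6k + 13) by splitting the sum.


Σ(6k+13) = 6·Σk + 13·n
= 6·45 + 13·9
= 270 + 117 = 387

Σ = 387


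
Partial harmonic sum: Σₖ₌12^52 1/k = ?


Σₖ₌12^52 1/k = 1/12 + 1/13 + 1/14 + ... + 1/52
= 4704865876296592668539/3099044504245996706400
≈ 1.5182

Sum = 4704865876296592668539/3099044504245996706400 ≈ 1.5182


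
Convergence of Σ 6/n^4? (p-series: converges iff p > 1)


p-series test: Σ c/n^p converges if p > 1, diverges if p ≤ 1 (constant c > 0 doesn't affect convergence).
p = 4
4 > 1 → CONVERGES

Converges (p = 4 > 1)


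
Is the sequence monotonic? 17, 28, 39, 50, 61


Differences: 11, 11, 11, 11
All differences > 0 → strictly INCREASING

Monotonically increasing


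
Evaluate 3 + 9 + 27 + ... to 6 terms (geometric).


Sₙ = 3×(3^6 - 1)/(3 - 1)
= 3×(729 - 1)/2
= 3×728/2
= 1092

S_6 = 1092


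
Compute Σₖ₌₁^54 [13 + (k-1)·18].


aₙ = 13 + (54-1)×18 = 967
Sₙ = n(a₁+aₙ)/2 = 54×(13+967)/2
= 54×980/2 = 26460

S_54 = 26460


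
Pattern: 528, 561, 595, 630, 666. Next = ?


Pattern: triangular numbers: n(n+1)/2
Terms: 528, 561, 595, 630, 666
Next term = 703

Next term = 703


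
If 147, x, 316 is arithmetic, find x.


AM = (147 + 316)/2 = 463/2 = 231.5

AM = 231.5


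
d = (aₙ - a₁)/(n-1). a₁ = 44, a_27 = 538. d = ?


d = (aₙ - a₁)/(n-1)
= (538 - 44)/(27-1)
= 494/26 = 19

d = 19


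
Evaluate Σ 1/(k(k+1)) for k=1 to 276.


1/(k(k+1)) = 1/k - 1/(k+1) (partial fractions)
Telescoping: Σ = 1 - 1/277 = 276/277

Sum = 276/277


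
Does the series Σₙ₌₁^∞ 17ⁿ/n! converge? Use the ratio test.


aₙ = 17^n/n!
a_{n+1}/aₙ = 17^(n+1)/(n+1)! × n!/17^n
= 17/(n+1)
L = lim(n→∞) 17/(n+1) = 0
L < 1 → series CONVERGES

Converges (ratio test: L = 0 < 1)


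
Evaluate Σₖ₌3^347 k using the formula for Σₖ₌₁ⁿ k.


Σₖ₌3^347 k = Σₖ₌₁^347 k − Σₖ₌₁^2 k
= 347·348/2 − 2·3/2
= 60378 − 3 = 60375

Σk = 60375


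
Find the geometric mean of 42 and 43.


GM = √(42×43) = √1806 = 42.4971

GM = 42.4971


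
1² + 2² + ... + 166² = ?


n = 166
n(n+1)(2n+1)/6 = 166×167×333/6
= 9231426/6 = 1538571

Σk² = 1538571


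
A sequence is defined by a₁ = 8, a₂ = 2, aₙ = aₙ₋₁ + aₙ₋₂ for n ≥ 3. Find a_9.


Computing iteratively: 8, 2, 10, 12, 22, 34, 56, 90, 146
a_9 = 146

a_9 = 146


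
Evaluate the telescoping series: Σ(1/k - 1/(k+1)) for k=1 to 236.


Telescoping: adjacent terms cancel.
= 1/1 - 1/237
= 1 - 1/237 = 236/237

Sum = 236/237


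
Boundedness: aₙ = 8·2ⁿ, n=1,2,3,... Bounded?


aₙ = 8·2ⁿ → as n→∞, aₙ→∞ (since base 2 > 1)
No finite upper bound exists
The sequence is UNBOUNDED

Unbounded (aₙ → ∞ as n → ∞)


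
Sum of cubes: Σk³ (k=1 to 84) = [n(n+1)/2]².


n(n+1)/2 = 84×85/2 = 3570
Σk³ = 3570² = 12744900

Σk³ = 12744900


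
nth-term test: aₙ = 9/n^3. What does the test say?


lim(n→∞) 9/n^3 = 0
lim aₙ = 0 → nth-term test is INCONCLUSIVE
(Need other tests; this is actually a convergent p-series with p=3 > 1)

Inconclusive (lim aₙ = 0; need another test)


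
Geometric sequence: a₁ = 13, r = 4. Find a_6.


aₙ = a₁·r^(n-1)
= 13×4^5
= 13×1024
= 13312

a_6 = 13312


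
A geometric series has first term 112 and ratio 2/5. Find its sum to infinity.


S∞ = a₁/(1-r) = 112/(1 - 2/5)
= 112/(3/5)
= 560/3

S∞ = 560/3


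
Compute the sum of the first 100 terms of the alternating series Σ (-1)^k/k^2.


S = -1 + 1/4 - 1/9 + 1/16 - 1/25 + 1/36 - 1/49 + 1/64 ± ...
= -0.8224
(Full series converges to -π²/12 ≈ -0.8225)

S_100 = -0.8224


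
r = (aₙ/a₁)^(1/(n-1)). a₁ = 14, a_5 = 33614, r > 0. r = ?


r^(n-1) = aₙ/a₁
r^4 = 33614/14 = 2401
r = 2401^(1/4)
= ±7; taking r > 0 gives r = 7

r = 7


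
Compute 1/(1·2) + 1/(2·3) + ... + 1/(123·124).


1/(k(k+1)) = 1/k - 1/(k+1) (partial fractions)
Telescoping: Σ = 1 - 1/124 = 123/124

Sum = 123/124
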